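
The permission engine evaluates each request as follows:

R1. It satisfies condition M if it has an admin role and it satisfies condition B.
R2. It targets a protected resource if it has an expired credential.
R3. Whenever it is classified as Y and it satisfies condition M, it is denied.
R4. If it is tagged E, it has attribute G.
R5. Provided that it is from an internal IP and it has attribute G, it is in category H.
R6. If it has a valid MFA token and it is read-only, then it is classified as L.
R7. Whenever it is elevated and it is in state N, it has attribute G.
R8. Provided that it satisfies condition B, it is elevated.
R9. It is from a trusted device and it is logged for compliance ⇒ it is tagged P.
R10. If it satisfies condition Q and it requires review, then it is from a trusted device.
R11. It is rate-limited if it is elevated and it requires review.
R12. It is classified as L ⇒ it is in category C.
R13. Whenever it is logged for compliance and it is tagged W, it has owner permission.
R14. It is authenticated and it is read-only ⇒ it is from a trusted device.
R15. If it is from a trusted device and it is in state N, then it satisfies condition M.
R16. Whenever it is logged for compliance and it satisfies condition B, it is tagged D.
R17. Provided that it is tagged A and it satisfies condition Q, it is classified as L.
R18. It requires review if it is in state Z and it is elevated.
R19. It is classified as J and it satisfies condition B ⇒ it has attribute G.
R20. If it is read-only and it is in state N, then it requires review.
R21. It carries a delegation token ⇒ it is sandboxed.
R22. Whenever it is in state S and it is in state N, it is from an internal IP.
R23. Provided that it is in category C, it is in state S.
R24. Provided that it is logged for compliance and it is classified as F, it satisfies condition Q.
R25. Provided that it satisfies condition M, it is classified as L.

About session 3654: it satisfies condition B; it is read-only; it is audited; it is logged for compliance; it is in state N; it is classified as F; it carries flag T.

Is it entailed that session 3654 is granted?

No

Forward chaining from the given facts derives: is elevated, is tagged D, requires review, satisfies condition Q, has attribute G, is from a trusted device, is rate-limited, satisfies condition M, is classified as L, is tagged P, is in category C, is in state S, is from an internal IP, is in category H.
No rule has "it is granted" as its conclusion, and it is not among the given facts.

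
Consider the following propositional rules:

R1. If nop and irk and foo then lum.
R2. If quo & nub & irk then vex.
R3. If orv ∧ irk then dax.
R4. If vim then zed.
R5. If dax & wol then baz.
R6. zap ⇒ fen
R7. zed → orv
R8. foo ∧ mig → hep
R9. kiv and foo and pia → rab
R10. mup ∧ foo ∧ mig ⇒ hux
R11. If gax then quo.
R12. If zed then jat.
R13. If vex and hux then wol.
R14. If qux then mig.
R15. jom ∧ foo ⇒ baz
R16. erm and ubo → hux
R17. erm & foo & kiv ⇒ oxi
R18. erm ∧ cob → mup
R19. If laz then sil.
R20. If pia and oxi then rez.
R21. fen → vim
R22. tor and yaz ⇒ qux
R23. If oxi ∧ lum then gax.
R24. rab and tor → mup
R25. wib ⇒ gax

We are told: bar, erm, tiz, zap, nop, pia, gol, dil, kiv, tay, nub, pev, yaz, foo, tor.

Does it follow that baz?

No

Forward chaining from the given facts derives: fen, rab, oxi, rez, vim, qux, mup, zed, orv, jat, mig, hep, hux.
Rules concluding baz: R5 needs dax; R15 needs jom — none of these are established.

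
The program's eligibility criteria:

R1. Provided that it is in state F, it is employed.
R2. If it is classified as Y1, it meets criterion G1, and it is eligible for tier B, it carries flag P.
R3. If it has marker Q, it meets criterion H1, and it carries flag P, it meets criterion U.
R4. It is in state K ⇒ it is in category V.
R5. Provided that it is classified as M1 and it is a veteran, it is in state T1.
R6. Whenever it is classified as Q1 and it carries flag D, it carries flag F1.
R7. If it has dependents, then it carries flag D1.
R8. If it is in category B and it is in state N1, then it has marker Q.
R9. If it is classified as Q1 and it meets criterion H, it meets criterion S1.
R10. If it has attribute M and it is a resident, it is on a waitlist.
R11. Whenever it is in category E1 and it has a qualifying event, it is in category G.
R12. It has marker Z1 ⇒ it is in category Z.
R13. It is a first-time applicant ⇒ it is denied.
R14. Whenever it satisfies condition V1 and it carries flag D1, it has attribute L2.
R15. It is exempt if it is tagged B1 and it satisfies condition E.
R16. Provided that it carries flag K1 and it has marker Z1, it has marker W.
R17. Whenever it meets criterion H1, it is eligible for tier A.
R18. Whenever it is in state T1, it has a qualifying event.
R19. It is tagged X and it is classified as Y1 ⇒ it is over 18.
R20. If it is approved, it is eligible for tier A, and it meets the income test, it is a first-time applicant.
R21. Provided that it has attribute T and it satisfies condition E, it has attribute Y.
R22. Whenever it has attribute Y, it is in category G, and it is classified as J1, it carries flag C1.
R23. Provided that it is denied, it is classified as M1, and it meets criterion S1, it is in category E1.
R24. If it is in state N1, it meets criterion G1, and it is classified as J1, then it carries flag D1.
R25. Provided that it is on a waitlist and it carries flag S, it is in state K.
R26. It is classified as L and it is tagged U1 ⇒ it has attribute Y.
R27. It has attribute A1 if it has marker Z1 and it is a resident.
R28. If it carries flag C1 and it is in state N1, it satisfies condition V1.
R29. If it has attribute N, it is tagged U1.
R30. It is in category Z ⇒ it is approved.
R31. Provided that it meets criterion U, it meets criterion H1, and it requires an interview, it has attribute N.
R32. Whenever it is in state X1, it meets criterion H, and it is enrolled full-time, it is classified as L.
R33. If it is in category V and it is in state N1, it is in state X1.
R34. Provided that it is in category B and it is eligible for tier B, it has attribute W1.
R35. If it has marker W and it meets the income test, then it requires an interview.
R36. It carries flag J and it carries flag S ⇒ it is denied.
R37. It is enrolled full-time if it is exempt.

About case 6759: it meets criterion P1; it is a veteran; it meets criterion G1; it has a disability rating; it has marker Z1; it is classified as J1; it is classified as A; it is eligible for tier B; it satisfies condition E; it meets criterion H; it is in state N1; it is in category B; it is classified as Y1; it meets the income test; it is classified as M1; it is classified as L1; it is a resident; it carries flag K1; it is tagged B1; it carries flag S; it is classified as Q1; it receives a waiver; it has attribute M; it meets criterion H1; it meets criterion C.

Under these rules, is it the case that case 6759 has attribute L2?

By R2 (it is classified as Y1, it meets criterion G1, it is eligible for tier B): it carries flag P.
By R5 (it is classified as M1, it is a veteran): it is in state T1.
By R8 (it is in category B, it is in state N1): it has marker Q.
By R9 (it is classified as Q1, it meets criterion H): it meets criterion S1.
By R10 (it has attribute M, it is a resident): it is on a waitlist.
By R12 (it has marker Z1): it is in category Z.
By R15 (it is tagged B1, it satisfies condition E): it is exempt.
By R16 (it carries flag K1, it has marker Z1): it has marker W.
By R17 (it meets criterion H1): it is eligible for tier A.
By R18 (it is in state T1): it has a qualifying event.
By R24 (it is in state N1, it meets criterion G1, it is classified as J1): it carries flag D1.
By R25 (it is on a waitlist, it carries flag S): it is in state K.
By R30 (it is in category Z): it is approved.
By R35 (it has marker W, it meets the income test): it requires an interview.
By R37 (it is exempt): it is enrolled full-time.
By R3 (it has marker Q, it meets criterion H1, it carries flag P): it meets criterion U.
By R4 (it is in state K): it is in category V.
By R20 (it is approved, it is eligible for tier A, it meets the income test): it is a first-time applicant.
By R31 (it meets criterion U, it meets criterion H1, it requires an interview): it has attribute N.
By R33 (it is in category V, it is in state N1): it is in state X1.
By R13 (it is a first-time applicant): it is denied.
By R23 (it is denied, it is classified as M1, it meets criterion S1): it is in category E1.
By R29 (it has attribute N): it is tagged U1.
By R32 (it is in state X1, it meets criterion H, it is enrolled full-time): it is classified as L.
By R11 (it is in category E1, it has a qualifying event): it is in category G.
By R26 (it is classified as L, it is tagged U1): it has attribute Y.
By R22 (it has attribute Y, it is in category G, it is classified as J1): it carries flag C1.
By R28 (it carries flag C1, it is in state N1): it satisfies condition V1.
By R14 (it satisfies condition V1, it carries flag D1): it has attribute L2.

Yes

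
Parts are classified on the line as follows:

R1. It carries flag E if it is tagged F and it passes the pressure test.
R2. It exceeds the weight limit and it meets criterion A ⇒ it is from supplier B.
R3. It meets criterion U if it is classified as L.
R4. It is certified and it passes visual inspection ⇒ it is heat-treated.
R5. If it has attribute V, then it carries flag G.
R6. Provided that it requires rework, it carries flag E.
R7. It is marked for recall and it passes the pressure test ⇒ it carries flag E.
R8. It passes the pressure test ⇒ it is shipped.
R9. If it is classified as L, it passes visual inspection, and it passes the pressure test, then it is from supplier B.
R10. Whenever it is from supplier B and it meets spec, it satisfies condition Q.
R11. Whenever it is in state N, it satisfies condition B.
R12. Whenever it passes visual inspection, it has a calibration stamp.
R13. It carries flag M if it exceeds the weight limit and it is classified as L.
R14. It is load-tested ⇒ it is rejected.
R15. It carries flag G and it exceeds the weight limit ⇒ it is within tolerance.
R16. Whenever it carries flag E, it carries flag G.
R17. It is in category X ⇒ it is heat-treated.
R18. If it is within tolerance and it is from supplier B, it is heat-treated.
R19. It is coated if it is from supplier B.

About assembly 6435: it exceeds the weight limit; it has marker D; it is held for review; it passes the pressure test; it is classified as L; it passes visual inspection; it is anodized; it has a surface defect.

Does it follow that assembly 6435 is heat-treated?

Forward chaining from the given facts derives: meets criterion U, is shipped, is from supplier B, has a calibration stamp, carries flag M, is coated.
Rules concluding "it is heat-treated": R4 needs "it is certified"; R17 needs "it is in category X"; R18 needs "it is within tolerance" — none of these are established.

No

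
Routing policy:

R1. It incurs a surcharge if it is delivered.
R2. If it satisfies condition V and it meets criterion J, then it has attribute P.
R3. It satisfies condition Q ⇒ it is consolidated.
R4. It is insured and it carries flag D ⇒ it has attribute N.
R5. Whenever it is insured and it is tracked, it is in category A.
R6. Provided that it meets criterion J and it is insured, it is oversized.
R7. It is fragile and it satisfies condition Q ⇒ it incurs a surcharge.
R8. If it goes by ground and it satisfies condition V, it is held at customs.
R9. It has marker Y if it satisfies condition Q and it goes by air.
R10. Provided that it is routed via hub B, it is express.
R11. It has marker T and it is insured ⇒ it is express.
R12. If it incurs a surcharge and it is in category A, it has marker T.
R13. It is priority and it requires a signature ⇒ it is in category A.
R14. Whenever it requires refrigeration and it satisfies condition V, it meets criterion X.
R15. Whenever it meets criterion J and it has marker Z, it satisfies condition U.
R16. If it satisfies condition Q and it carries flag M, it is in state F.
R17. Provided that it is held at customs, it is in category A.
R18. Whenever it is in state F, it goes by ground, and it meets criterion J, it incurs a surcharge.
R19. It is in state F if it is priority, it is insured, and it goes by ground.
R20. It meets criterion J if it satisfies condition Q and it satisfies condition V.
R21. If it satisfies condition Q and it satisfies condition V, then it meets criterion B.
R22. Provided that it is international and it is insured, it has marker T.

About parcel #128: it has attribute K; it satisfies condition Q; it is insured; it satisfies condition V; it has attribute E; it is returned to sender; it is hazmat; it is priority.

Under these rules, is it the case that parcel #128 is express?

Forward chaining from the given facts derives: is consolidated, meets criterion J, meets criterion B, has attribute P, is oversized.
Rules concluding "it is express": R10 needs "it is routed via hub B"; R11 needs "it has marker T" — none of these are established.

No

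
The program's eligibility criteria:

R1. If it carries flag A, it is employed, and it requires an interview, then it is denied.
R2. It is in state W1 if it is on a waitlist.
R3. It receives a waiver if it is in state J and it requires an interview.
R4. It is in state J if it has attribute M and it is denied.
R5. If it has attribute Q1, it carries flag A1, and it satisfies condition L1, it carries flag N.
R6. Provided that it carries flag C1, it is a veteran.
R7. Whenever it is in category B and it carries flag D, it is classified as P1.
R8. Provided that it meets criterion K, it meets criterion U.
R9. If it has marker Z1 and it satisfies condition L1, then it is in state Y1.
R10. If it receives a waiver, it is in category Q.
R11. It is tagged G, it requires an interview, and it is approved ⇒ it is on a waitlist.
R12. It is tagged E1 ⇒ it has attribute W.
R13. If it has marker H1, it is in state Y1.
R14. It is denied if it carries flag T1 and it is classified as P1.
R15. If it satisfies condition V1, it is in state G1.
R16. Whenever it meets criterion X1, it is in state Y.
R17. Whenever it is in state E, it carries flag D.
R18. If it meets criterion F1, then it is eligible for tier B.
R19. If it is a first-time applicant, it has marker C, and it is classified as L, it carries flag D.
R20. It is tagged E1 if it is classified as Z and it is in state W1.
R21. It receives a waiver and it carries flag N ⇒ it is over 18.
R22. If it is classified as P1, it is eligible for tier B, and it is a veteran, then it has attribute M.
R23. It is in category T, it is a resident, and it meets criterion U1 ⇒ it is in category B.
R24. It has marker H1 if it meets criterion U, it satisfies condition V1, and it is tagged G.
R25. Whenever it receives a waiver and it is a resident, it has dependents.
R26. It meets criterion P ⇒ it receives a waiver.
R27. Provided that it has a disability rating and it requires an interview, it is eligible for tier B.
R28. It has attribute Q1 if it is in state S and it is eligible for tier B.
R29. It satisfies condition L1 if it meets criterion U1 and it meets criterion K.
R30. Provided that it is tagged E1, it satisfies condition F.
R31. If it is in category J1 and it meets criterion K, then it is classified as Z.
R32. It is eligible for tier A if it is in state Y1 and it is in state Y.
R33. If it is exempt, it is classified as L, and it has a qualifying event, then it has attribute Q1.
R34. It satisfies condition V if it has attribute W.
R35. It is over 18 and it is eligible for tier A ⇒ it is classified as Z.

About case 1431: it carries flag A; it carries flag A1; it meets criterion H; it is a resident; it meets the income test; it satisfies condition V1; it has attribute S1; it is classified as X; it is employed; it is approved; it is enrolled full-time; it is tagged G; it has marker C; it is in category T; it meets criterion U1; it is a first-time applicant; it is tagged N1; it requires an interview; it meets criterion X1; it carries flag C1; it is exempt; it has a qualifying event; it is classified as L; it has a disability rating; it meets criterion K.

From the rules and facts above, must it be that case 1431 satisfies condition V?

Yes

By R1 (it carries flag A, it is employed, it requires an interview): it is denied.
By R6 (it carries flag C1): it is a veteran.
By R8 (it meets criterion K): it meets criterion U.
By R11 (it is tagged G, it requires an interview, it is approved): it is on a waitlist.
By R16 (it meets criterion X1): it is in state Y.
By R19 (it is a first-time applicant, it has marker C, it is classified as L): it carries flag D.
By R23 (it is in category T, it is a resident, it meets criterion U1): it is in category B.
By R24 (it meets criterion U, it satisfies condition V1, it is tagged G): it has marker H1.
By R27 (it has a disability rating, it requires an interview): it is eligible for tier B.
By R29 (it meets criterion U1, it meets criterion K): it satisfies condition L1.
By R33 (it is exempt, it is classified as L, it has a qualifying event): it has attribute Q1.
By R2 (it is on a waitlist): it is in state W1.
By R5 (it has attribute Q1, it carries flag A1, it satisfies condition L1): it carries flag N.
By R7 (it is in category B, it carries flag D): it is classified as P1.
By R13 (it has marker H1): it is in state Y1.
By R22 (it is classified as P1, it is eligible for tier B, it is a veteran): it has attribute M.
By R32 (it is in state Y1, it is in state Y): it is eligible for tier A.
By R4 (it has attribute M, it is denied): it is in state J.
By R3 (it is in state J, it requires an interview): it receives a waiver.
By R21 (it receives a waiver, it carries flag N): it is over 18.
By R35 (it is over 18, it is eligible for tier A): it is classified as Z.
By R20 (it is classified as Z, it is in state W1): it is tagged E1.
By R12 (it is tagged E1): it has attribute W.
By R34 (it has attribute W): it satisfies condition V.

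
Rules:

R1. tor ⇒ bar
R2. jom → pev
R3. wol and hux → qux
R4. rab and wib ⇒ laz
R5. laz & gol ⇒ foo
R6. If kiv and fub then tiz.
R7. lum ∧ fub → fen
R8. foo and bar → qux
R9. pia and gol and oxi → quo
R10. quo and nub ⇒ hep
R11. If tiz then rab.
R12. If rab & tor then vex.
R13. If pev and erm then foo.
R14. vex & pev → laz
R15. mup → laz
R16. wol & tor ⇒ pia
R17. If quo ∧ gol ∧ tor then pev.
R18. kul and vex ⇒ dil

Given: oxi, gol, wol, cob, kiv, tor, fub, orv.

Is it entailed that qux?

Yes

bar  (by R1: tor)
tiz  (by R6: kiv, fub)
rab  (by R11: tiz)
vex  (by R12: rab, tor)
pia  (by R16: wol, tor)
quo  (by R9: pia, gol, oxi)
pev  (by R17: quo, gol, tor)
laz  (by R14: vex, pev)
foo  (by R5: laz, gol)
qux  (by R8: foo, bar)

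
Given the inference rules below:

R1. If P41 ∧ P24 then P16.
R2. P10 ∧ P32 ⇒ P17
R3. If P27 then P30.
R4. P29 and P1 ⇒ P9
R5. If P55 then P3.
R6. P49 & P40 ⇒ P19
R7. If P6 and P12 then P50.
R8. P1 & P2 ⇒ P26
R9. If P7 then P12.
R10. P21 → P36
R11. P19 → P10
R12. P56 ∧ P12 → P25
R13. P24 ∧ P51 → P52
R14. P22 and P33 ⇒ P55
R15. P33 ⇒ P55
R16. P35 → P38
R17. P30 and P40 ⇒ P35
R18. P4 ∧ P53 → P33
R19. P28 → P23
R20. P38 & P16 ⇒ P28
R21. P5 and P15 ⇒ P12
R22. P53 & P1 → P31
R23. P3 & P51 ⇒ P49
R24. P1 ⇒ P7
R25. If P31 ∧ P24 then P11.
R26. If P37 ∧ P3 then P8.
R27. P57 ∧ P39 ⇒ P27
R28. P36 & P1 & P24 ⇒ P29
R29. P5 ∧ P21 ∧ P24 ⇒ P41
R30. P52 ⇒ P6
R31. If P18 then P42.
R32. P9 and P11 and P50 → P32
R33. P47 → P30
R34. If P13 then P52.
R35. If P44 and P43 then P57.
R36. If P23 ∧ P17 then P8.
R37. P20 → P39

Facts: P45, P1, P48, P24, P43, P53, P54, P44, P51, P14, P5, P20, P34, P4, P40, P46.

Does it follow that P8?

Forward chaining from the given facts derives: P52, P33, P31, P7, P11, P6, P57, P39, P12, P55, P27, P30, P3, P50, P35, P49, P19, P10, P38.
Rules concluding P8: R26 needs P37; R36 needs P23 — none of these are established.

No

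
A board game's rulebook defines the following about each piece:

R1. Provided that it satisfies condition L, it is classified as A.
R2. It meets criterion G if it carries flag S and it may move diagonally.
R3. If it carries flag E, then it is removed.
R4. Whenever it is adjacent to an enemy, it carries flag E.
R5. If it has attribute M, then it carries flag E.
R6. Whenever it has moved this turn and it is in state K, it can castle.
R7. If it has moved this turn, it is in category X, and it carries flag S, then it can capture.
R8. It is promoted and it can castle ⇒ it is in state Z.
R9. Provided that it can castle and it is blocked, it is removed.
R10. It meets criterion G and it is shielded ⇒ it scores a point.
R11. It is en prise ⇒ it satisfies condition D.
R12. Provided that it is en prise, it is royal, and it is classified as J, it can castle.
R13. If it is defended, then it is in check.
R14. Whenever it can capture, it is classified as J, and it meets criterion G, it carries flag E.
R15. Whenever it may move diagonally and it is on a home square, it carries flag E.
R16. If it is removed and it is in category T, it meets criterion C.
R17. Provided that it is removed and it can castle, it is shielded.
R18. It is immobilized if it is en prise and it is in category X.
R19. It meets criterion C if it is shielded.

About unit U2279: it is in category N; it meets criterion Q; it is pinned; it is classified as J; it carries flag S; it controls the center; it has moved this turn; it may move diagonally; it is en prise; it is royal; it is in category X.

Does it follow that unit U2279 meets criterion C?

By R2 (it carries flag S, it may move diagonally): it meets criterion G.
By R7 (it has moved this turn, it is in category X, it carries flag S): it can capture.
By R12 (it is en prise, it is royal, it is classified as J): it can castle.
By R14 (it can capture, it is classified as J, it meets criterion G): it carries flag E.
By R3 (it carries flag E): it is removed.
By R17 (it is removed, it can castle): it is shielded.
By R19 (it is shielded): it meets criterion C.

Yes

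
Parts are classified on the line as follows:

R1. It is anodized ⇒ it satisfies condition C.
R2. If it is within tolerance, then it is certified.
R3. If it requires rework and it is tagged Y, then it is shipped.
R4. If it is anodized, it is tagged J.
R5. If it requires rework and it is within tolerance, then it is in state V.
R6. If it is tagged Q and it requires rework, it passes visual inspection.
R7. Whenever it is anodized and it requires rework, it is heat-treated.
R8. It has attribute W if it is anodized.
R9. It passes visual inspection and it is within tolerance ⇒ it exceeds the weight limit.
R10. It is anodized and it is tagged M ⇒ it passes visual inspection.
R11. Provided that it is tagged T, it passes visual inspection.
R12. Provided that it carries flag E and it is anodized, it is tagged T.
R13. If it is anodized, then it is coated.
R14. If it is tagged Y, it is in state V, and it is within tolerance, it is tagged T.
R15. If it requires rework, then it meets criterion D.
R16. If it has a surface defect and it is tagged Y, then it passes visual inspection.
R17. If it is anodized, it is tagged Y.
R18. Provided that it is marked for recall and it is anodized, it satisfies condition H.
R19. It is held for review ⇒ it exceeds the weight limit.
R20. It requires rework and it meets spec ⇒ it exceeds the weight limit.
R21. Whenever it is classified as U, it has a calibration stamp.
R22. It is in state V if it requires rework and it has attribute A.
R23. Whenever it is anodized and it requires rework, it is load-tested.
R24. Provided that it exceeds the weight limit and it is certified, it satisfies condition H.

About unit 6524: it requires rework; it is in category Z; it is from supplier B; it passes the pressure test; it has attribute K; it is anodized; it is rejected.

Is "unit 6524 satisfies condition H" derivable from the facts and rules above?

Forward chaining from the given facts derives: satisfies condition C, is tagged J, is heat-treated, has attribute W, is coated, meets criterion D, is tagged Y, is load-tested, is shipped.
Rules concluding "it satisfies condition H": R18 needs "it is marked for recall"; R24 needs "it exceeds the weight limit" — none of these are established.

No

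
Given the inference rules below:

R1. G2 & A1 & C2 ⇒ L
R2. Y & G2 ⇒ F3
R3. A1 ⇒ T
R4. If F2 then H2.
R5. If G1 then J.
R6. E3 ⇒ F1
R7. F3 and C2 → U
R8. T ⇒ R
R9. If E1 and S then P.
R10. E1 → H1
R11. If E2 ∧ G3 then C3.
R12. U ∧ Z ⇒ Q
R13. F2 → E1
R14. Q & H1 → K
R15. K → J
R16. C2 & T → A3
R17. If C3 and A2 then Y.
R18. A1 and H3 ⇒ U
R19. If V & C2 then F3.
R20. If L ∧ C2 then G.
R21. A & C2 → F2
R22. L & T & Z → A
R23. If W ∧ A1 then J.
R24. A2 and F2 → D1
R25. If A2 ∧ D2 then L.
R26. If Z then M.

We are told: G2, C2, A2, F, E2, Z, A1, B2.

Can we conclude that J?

No

Forward chaining from the given facts derives: L, T, R, A3, G, A, M, F2, D1, H2, E1, H1.
Rules concluding J: R5 needs G1; R15 needs K; R23 needs W — none of these are established.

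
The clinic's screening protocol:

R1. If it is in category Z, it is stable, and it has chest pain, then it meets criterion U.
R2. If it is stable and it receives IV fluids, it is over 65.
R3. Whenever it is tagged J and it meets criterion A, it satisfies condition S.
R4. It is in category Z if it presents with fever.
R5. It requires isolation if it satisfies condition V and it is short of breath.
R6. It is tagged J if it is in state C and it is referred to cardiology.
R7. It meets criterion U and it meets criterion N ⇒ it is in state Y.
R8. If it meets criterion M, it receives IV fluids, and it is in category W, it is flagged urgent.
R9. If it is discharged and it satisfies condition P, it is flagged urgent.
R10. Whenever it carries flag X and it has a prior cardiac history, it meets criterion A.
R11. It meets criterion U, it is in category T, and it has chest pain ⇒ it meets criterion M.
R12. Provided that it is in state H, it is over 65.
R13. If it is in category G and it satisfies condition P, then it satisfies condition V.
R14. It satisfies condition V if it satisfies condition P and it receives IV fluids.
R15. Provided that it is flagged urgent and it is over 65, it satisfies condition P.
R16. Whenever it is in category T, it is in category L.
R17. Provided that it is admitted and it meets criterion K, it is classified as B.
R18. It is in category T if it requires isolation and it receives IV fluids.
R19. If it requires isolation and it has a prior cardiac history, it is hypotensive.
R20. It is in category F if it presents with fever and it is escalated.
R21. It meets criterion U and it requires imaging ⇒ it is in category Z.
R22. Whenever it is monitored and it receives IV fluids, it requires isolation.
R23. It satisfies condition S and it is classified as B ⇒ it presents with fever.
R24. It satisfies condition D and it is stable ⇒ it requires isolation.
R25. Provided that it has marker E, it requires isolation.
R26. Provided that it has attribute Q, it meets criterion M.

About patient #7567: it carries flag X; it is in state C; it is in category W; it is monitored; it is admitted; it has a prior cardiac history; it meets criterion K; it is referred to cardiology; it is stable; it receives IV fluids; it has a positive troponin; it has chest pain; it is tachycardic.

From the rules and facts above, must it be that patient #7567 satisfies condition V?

Yes

By R2 (it is stable, it receives IV fluids): it is over 65.
By R6 (it is in state C, it is referred to cardiology): it is tagged J.
By R10 (it carries flag X, it has a prior cardiac history): it meets criterion A.
By R17 (it is admitted, it meets criterion K): it is classified as B.
By R22 (it is monitored, it receives IV fluids): it requires isolation.
By R3 (it is tagged J, it meets criterion A): it satisfies condition S.
By R18 (it requires isolation, it receives IV fluids): it is in category T.
By R23 (it satisfies condition S, it is classified as B): it presents with fever.
By R4 (it presents with fever): it is in category Z.
By R1 (it is in category Z, it is stable, it has chest pain): it meets criterion U.
By R11 (it meets criterion U, it is in category T, it has chest pain): it meets criterion M.
By R8 (it meets criterion M, it receives IV fluids, it is in category W): it is flagged urgent.
By R15 (it is flagged urgent, it is over 65): it satisfies condition P.
By R14 (it satisfies condition P, it receives IV fluids): it satisfies condition V.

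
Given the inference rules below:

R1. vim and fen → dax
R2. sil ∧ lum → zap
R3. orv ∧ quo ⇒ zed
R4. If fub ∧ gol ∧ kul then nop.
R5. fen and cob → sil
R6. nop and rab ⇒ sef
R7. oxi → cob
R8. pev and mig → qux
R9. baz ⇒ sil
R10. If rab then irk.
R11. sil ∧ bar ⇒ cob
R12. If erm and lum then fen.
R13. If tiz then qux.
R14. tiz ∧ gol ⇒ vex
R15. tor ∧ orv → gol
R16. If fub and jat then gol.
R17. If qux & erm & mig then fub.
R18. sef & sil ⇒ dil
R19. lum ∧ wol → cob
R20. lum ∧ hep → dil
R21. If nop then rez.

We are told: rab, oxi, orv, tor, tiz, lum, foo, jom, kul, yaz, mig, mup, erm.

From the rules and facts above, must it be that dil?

cob  (by R7: oxi)
fen  (by R12: erm, lum)
qux  (by R13: tiz)
gol  (by R15: tor, orv)
fub  (by R17: qux, erm, mig)
nop  (by R4: fub, gol, kul)
sil  (by R5: fen, cob)
sef  (by R6: nop, rab)
dil  (by R18: sef, sil)

Yes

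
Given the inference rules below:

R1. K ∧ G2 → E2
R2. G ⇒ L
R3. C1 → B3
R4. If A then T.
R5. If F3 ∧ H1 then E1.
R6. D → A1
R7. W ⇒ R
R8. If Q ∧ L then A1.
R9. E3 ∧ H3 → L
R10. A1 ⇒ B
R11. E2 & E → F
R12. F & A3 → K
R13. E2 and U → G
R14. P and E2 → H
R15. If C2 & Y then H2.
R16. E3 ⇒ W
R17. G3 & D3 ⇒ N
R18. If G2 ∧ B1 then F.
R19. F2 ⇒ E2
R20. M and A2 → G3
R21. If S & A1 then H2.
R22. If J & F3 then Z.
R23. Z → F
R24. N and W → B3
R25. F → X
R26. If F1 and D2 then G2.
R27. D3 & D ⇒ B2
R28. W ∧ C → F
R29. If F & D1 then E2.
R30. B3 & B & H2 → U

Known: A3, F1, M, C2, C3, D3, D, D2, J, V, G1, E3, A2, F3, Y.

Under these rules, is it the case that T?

Forward chaining from the given facts derives: A1, B, H2, W, G3, Z, F, X, G2, B2, R, K, N, B3, U, E2, G, L.
The only rule concluding T is R4, which needs A; that is never established.

No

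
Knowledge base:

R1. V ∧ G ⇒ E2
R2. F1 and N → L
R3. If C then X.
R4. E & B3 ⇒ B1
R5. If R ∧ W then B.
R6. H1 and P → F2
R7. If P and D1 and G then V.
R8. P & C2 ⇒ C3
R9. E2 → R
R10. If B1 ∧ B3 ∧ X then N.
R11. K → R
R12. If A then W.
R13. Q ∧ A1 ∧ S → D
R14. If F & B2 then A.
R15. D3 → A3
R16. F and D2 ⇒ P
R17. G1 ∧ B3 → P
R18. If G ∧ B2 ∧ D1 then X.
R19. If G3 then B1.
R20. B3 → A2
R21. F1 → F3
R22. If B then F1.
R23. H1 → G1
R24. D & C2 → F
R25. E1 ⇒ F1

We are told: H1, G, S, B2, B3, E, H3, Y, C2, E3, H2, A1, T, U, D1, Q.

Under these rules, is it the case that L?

Yes

B1  (by R4: E, B3)
D  (by R13: Q, A1, S)
X  (by R18: G, B2, D1)
G1  (by R23: H1)
F  (by R24: D, C2)
N  (by R10: B1, B3, X)
A  (by R14: F, B2)
P  (by R17: G1, B3)
V  (by R7: P, D1, G)
W  (by R12: A)
E2  (by R1: V, G)
R  (by R9: E2)
B  (by R5: R, W)
F1  (by R22: B)
L  (by R2: F1, N)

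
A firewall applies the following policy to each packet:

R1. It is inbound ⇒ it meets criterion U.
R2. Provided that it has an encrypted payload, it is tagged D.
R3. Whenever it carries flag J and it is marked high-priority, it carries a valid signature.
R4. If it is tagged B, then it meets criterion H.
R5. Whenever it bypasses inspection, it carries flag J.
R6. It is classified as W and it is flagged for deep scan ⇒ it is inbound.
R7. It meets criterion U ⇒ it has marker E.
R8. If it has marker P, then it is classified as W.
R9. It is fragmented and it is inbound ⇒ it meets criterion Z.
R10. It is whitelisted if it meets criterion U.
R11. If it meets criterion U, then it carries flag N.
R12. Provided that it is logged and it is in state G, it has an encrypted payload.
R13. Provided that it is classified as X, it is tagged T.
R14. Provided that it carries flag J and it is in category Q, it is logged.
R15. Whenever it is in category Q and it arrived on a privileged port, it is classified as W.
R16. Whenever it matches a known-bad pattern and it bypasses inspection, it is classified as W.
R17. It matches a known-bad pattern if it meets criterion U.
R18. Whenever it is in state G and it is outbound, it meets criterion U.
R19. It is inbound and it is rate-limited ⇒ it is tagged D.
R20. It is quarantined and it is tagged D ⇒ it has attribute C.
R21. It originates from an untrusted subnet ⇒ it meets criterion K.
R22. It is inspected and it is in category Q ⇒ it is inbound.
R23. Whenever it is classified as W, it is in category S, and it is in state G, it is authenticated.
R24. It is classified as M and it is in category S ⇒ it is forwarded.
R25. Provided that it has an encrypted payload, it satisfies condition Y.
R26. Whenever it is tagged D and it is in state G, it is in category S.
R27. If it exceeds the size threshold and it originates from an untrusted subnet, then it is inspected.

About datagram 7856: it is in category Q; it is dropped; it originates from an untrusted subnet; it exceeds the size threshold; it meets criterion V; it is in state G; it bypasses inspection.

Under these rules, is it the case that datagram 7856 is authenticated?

By R5 (it bypasses inspection): it carries flag J.
By R14 (it carries flag J, it is in category Q): it is logged.
By R27 (it exceeds the size threshold, it originates from an untrusted subnet): it is inspected.
By R12 (it is logged, it is in state G): it has an encrypted payload.
By R22 (it is inspected, it is in category Q): it is inbound.
By R1 (it is inbound): it meets criterion U.
By R2 (it has an encrypted payload): it is tagged D.
By R17 (it meets criterion U): it matches a known-bad pattern.
By R26 (it is tagged D, it is in state G): it is in category S.
By R16 (it matches a known-bad pattern, it bypasses inspection): it is classified as W.
By R23 (it is classified as W, it is in category S, it is in state G): it is authenticated.

Yes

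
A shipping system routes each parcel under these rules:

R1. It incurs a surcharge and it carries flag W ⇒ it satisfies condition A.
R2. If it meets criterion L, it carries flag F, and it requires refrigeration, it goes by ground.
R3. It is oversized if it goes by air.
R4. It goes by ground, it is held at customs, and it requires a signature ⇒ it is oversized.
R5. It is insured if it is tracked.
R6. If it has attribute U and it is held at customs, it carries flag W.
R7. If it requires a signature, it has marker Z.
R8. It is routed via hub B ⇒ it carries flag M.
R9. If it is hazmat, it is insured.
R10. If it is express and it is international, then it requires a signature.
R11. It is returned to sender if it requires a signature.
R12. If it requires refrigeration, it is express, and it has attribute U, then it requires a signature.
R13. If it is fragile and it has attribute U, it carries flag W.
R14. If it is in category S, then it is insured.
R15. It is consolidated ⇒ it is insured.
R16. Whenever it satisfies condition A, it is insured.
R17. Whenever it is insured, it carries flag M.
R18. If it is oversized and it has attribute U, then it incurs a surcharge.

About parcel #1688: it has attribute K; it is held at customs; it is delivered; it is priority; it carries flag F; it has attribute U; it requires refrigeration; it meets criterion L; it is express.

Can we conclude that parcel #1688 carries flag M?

Yes

By R2 (it meets criterion L, it carries flag F, it requires refrigeration): it goes by ground.
By R6 (it has attribute U, it is held at customs): it carries flag W.
By R12 (it requires refrigeration, it is express, it has attribute U): it requires a signature.
By R4 (it goes by ground, it is held at customs, it requires a signature): it is oversized.
By R18 (it is oversized, it has attribute U): it incurs a surcharge.
By R1 (it incurs a surcharge, it carries flag W): it satisfies condition A.
By R16 (it satisfies condition A): it is insured.
By R17 (it is insured): it carries flag M.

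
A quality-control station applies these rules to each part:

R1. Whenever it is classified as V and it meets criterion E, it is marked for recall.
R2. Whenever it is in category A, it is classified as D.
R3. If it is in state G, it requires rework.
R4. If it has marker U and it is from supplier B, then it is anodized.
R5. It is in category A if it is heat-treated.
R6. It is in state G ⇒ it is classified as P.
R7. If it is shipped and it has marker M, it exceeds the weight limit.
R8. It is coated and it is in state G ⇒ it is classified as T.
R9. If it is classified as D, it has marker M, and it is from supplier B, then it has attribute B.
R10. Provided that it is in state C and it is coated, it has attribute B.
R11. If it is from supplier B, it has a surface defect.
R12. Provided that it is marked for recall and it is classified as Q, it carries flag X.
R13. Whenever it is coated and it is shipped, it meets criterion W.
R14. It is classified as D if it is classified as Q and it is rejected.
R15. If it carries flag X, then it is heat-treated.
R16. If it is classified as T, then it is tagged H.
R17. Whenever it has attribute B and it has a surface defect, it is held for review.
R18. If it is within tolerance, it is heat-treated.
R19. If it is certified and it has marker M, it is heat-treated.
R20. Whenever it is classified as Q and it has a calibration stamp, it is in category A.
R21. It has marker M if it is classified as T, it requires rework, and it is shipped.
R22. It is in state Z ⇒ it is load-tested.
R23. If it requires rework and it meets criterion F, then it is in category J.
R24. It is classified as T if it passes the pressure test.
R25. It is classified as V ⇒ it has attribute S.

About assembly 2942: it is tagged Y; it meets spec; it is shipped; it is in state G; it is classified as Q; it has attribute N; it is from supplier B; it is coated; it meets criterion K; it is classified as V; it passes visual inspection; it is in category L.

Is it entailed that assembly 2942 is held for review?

Forward chaining from the given facts derives: requires rework, is classified as P, is classified as T, has a surface defect, meets criterion W, is tagged H, has marker M, has attribute S, exceeds the weight limit.
The only rule concluding "it is held for review" is R17, which needs "it has attribute B"; that is never established.

No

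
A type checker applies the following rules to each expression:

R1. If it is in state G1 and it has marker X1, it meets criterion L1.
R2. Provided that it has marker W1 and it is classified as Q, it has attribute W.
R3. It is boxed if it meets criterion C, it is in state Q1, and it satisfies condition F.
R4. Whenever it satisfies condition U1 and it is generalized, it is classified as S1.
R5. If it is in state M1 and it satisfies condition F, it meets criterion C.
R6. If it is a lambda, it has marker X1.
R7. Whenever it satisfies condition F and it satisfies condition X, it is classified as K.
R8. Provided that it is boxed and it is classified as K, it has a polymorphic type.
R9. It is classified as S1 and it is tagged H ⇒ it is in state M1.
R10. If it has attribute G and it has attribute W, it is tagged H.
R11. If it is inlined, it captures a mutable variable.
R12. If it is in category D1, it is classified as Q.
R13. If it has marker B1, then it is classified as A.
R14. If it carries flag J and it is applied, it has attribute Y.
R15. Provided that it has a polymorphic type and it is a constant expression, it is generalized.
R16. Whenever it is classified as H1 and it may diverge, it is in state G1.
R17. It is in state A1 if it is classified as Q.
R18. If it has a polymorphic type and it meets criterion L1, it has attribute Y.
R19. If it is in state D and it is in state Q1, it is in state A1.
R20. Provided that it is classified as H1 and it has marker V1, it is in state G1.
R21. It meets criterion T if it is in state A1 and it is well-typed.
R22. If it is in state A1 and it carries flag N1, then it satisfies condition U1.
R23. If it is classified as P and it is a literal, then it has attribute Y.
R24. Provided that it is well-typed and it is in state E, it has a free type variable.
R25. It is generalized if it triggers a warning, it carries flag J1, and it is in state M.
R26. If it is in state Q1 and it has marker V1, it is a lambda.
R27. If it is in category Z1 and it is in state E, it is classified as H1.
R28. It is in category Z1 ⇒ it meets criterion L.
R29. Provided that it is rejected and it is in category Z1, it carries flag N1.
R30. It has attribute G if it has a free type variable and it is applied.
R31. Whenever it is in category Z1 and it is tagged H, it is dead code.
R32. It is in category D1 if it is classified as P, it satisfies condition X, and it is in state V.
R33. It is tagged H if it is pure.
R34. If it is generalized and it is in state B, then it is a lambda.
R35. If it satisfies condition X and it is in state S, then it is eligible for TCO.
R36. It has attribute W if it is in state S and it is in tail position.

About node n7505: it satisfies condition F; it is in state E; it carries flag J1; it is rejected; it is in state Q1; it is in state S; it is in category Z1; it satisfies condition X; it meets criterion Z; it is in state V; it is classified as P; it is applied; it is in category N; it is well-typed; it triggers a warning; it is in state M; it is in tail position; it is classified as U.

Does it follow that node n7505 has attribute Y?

Forward chaining from the given facts derives: is classified as K, has a free type variable, is generalized, is classified as H1, meets criterion L, carries flag N1, has attribute G, is in category D1, is eligible for TCO, has attribute W, is tagged H, is classified as Q, is in state A1, meets criterion T, satisfies condition U1, is dead code, is classified as S1, is in state M1, meets criterion C, is boxed, has a polymorphic type.
Rules concluding "it has attribute Y": R14 needs "it carries flag J"; R18 needs "it meets criterion L1"; R23 needs "it is a literal" — none of these are established.

No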